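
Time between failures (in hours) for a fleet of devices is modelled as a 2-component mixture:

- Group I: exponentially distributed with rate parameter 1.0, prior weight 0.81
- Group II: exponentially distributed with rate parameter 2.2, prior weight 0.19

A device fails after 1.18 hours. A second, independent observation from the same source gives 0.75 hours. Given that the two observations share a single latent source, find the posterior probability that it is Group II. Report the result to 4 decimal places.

0.1007

By Bayes' theorem, P(k | x) = w_k f_k(x) / Σ_j w_j f_j(x).
Since both observations come from the same component, the likelihood for component k is f_k(x₁)·f_k(x₂).
  p_I = [0.307279] × [0.472367] = 0.145148
  p_II = [0.164057] × [0.42251] = 0.0693156
Weight by the priors:
  w_I·p_I = 0.81 × 0.145148 = 0.11757
  w_II·p_II = 0.19 × 0.0693156 = 0.01317
Sum: 0.11757 + 0.01317 = 0.13074
So the posterior for Group II is 0.01317 / 0.13074 ≈ 0.1007.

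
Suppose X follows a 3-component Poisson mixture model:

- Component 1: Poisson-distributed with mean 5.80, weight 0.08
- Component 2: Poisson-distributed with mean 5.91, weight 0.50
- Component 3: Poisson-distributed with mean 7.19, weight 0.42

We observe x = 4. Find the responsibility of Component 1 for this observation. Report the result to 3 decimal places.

Posterior ∝ prior × likelihood, so P(k | x) ∝ P(Z=k) f_k(x); normalise over all components.
Component likelihoods at x = 4:
  f_1 = 0.142755
  f_2 = 0.137866
  f_3 = 0.0839705
Prior × likelihood for each component:
  P(Z=1)·f_1 = 0.08 × 0.142755 = 0.0114204
  P(Z=2)·f_2 = 0.50 × 0.137866 = 0.0689332
  P(Z=3)·f_3 = 0.42 × 0.0839705 = 0.0352676
Sum: 0.0114204 + 0.0689332 + 0.0352676 = 0.115621
So the posterior for Component 1 is 0.0114204 / 0.115621 ≈ 0.099.

0.099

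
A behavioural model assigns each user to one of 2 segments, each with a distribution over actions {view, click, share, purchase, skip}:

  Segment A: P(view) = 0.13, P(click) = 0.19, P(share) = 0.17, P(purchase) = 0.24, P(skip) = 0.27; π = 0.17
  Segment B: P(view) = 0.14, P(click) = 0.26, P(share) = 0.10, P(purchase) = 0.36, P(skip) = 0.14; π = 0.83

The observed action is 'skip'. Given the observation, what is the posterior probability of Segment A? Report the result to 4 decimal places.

0.2832

The responsibility of component k is P(Z=k) f_k(x) divided by Σ_j P(Z=j) f_j(x).
Categorical probabilities:
  p_A = 0.27
  p_B = 0.14
Prior × likelihood for each component:
  P(Z=A)·p_A = 0.17 × 0.27 = 0.0459
  P(Z=B)·p_B = 0.83 × 0.14 = 0.1162
Evidence: 0.0459 + 0.1162 = 0.1621
P(Segment A | the observation) ≈ 0.2832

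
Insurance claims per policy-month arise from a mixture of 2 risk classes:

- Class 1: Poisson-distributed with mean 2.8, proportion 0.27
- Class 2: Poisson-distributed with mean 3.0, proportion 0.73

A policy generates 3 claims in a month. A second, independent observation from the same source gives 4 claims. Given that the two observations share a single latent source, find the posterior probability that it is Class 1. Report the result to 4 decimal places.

Apply Bayes' rule: the posterior for each component is proportional to its prior times its likelihood at x.
Since both observations come from the same component, the likelihood for component k is f_k(x₁)·f_k(x₂).
  p_1 = [0.222484] × [0.155739] = 0.0346493
  p_2 = [0.224042] × [0.168031] = 0.037646
Weight by the priors:
  P(Z=1)·p_1 = 0.27 × 0.0346493 = 0.00935531
  P(Z=2)·p_2 = 0.73 × 0.037646 = 0.0274816
Sum: 0.00935531 + 0.0274816 = 0.0368369
So the posterior for Class 1 is 0.00935531 / 0.0368369 ≈ 0.2540.

0.2540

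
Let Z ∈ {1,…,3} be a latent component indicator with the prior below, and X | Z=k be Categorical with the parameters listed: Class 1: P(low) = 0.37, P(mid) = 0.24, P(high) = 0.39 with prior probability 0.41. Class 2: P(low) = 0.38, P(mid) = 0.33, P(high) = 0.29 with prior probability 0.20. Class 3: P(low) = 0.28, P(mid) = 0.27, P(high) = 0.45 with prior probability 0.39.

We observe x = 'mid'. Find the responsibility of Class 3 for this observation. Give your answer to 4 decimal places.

Apply Bayes' rule: the posterior for each component is proportional to its prior times its likelihood at x.
Component likelihoods at x = 'mid':
  L_1 = 0.24
  L_2 = 0.33
  L_3 = 0.27
Multiply by the mixture weights:
  w_1·L_1 = 0.41 × 0.24 = 0.0984
  w_2·L_2 = 0.20 × 0.33 = 0.066
  w_3·L_3 = 0.39 × 0.27 = 0.1053
Marginal: 0.0984 + 0.066 + 0.1053 = 0.2697
So the posterior for Class 3 is 0.1053 / 0.2697 ≈ 0.3904.

0.3904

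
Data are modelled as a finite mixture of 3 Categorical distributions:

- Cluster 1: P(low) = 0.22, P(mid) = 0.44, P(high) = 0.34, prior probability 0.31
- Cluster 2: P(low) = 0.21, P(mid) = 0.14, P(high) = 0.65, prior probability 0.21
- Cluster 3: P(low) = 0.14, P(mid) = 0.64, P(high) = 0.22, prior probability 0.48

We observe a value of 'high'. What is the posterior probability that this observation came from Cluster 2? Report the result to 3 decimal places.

By Bayes' theorem, P(k | x) = π_k f_k(x) / Σ_j π_j f_j(x).
Categorical probabilities:
  p_1 = 0.34
  p_2 = 0.65
  p_3 = 0.22
Unnormalised posteriors:
  π_1·p_1 = 0.31 × 0.34 = 0.1054
  π_2·p_2 = 0.21 × 0.65 = 0.1365
  π_3·p_3 = 0.48 × 0.22 = 0.1056
Evidence: 0.1054 + 0.1365 + 0.1056 = 0.3475
P(Cluster 2 | the observation) ≈ 0.393

0.393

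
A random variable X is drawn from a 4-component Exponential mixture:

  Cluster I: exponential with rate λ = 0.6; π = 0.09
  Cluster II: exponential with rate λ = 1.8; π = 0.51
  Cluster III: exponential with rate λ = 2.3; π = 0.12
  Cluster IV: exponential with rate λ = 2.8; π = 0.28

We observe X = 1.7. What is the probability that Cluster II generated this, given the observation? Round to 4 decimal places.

Posterior ∝ prior × likelihood, so P(k | x) ∝ π_k f_k(x); normalise over all components.
Exponential densities:
  L_I = 0.6·e^(−0.6·1.7) = 0.6·e^(−1.0200) = 0.216357
  L_II = 1.8·e^(−1.8·1.7) = 1.8·e^(−3.0600) = 0.0843979
  L_III = 2.3·e^(−2.3·1.7) = 2.3·e^(−3.9100) = 0.0460932
  L_IV = 2.8·e^(−2.8·1.7) = 2.8·e^(−4.7600) = 0.0239837
Unnormalised posteriors:
  π_I·L_I = 0.09 × 0.216357 = 0.0194721
  π_II·L_II = 0.51 × 0.0843979 = 0.0430429
  π_III·L_III = 0.12 × 0.0460932 = 0.00553118
  π_IV·L_IV = 0.28 × 0.0239837 = 0.00671544
Normaliser: 0.0194721 + 0.0430429 + 0.00553118 + 0.00671544 = 0.0747616
Responsibility of Cluster II: 0.0430429 / 0.0747616 ≈ 0.5757

0.5757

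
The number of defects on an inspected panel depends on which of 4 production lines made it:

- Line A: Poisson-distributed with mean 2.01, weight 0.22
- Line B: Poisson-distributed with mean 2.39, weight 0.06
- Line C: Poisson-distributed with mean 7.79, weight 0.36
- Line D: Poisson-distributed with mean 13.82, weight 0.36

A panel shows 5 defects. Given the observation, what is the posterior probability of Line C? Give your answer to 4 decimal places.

Posterior ∝ prior × likelihood, so P(k | x) ∝ π_k f_k(x); normalise over all components.
Poisson probabilities:
  p_A = 0.0366325
  p_B = 0.0595449
  p_C = 0.0989355
  p_D = 0.00418224
Weight by the priors:
  π_A·p_A = 0.22 × 0.0366325 = 0.00805916
  π_B·p_B = 0.06 × 0.0595449 = 0.00357269
  π_C·p_C = 0.36 × 0.0989355 = 0.0356168
  π_D·p_D = 0.36 × 0.00418224 = 0.00150561
Evidence: 0.00805916 + 0.00357269 + 0.0356168 + 0.00150561 = 0.0487542
So the posterior for Line C is 0.0356168 / 0.0487542 ≈ 0.7305.

0.7305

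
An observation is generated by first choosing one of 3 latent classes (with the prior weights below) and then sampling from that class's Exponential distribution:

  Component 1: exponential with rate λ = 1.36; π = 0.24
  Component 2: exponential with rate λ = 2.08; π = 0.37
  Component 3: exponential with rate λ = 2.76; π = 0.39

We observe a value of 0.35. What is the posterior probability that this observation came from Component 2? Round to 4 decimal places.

0.3776

Posterior ∝ prior × likelihood, so P(k | x) ∝ π_k f_k(x); normalise over all components.
Evaluate each component's likelihood at the observed value:
  p_1 = 1.36·e^(−1.36·0.35) = 1.36·e^(−0.4760) = 0.844918
  p_2 = 2.08·e^(−2.08·0.35) = 2.08·e^(−0.7280) = 1.00438
  p_3 = 2.76·e^(−2.76·0.35) = 2.76·e^(−0.9660) = 1.05046
Prior × likelihood for each component:
  π_1·p_1 = 0.24 × 0.844918 = 0.20278
  π_2·p_2 = 0.37 × 1.00438 = 0.37162
  π_3·p_3 = 0.39 × 1.05046 = 0.40968
Evidence: 0.20278 + 0.37162 + 0.40968 = 0.98408
P(Component 2 | x) = 0.37162 / 0.98408 ≈ 0.3776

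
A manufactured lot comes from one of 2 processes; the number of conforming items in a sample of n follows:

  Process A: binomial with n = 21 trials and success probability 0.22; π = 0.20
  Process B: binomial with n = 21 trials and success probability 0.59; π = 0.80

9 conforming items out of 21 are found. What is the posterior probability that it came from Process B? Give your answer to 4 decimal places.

Apply Bayes' rule: the posterior for each component is proportional to its prior times its likelihood at x.
Evaluate each component's likelihood at the observed value:
  f_A = 0.0179963
  f_B = 0.0574537
Unnormalised posteriors:
  P(Z=A)·f_A = 0.20 × 0.0179963 = 0.00359926
  P(Z=B)·f_B = 0.80 × 0.0574537 = 0.045963
Sum: 0.00359926 + 0.045963 = 0.0495623
P(Process B | 9 conforming items out of 21) ≈ 0.9274

0.9274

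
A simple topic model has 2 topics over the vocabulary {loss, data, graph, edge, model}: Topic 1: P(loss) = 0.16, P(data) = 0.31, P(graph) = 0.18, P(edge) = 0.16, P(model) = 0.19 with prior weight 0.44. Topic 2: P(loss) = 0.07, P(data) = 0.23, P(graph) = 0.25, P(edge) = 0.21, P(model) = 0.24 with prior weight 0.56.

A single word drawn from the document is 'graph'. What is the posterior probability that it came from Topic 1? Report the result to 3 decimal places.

Posterior ∝ prior × likelihood, so P(k | x) ∝ π_k f_k(x); normalise over all components.
Categorical probabilities:
  L_1 = P(graph | comp) = 0.18
  L_2 = P(graph | comp) = 0.25
Multiply by the mixture weights:
  π_1·L_1 = 0.44 × 0.18 = 0.0792
  π_2·L_2 = 0.56 × 0.25 = 0.14
Evidence: 0.0792 + 0.14 = 0.2192
P(Topic 1 | x) = 0.0792 / 0.2192 ≈ 0.361

0.361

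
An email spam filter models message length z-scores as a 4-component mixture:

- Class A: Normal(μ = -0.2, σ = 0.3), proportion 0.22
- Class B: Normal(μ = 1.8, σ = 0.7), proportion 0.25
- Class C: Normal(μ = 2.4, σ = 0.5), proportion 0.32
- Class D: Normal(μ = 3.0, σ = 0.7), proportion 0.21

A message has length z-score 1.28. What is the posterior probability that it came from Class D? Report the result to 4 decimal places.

By Bayes' theorem, P(k | x) = π_k f_k(x) / Σ_j π_j f_j(x).
Evaluate each component's likelihood at the observed value:
  p_A = 6.90093e-06
  p_B = 0.432496
  p_C = 0.0649205
  p_D = 0.0278467
Multiply by the mixture weights:
  π_A·p_A = 0.22 × 6.90093e-06 = 1.5182e-06
  π_B·p_B = 0.25 × 0.432496 = 0.108124
  π_C·p_C = 0.32 × 0.0649205 = 0.0207746
  π_D·p_D = 0.21 × 0.0278467 = 0.00584782
Denominator: 1.5182e-06 + 0.108124 + 0.0207746 + 0.00584782 = 0.134748
P(Class D | the observation) = 0.00584782 / 0.134748 ≈ 0.0434

0.0434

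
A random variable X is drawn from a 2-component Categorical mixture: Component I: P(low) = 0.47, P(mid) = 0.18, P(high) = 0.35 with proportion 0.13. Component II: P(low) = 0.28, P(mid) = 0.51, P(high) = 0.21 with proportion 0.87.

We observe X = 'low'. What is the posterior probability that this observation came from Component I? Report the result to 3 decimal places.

P(component k | x) = π_k·f_k(x) / marginal(x), where marginal(x) = Σ_j π_j·f_j(x).
Evaluate each component's likelihood at the observed value:
  L_I = P(low | comp) = 0.47
  L_II = P(low | comp) = 0.28
Multiply by the mixture weights:
  π_I·L_I = 0.13 × 0.47 = 0.0611
  π_II·L_II = 0.87 × 0.28 = 0.2436
Denominator: 0.0611 + 0.2436 = 0.3047
P(Component I | data) = 0.0611 / 0.3047 ≈ 0.201

0.201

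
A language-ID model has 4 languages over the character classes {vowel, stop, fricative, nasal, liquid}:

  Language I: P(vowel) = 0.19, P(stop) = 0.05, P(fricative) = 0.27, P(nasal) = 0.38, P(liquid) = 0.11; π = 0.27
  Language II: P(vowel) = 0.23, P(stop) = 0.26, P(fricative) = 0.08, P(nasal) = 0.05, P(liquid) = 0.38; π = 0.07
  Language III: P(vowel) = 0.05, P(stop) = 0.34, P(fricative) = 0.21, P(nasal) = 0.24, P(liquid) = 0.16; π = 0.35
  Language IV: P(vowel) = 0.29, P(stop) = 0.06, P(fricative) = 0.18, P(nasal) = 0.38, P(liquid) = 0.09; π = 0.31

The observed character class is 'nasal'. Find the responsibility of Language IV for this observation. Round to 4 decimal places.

P(component k | x) = π_k·f_k(x) / marginal(x), where marginal(x) = Σ_j π_j·f_j(x).
Component likelihoods at x = 'nasal':
  L_I = P(nasal | comp) = 0.38
  L_II = P(nasal | comp) = 0.05
  L_III = P(nasal | comp) = 0.24
  L_IV = P(nasal | comp) = 0.38
Weight by the priors:
  π_I·L_I = 0.27 × 0.38 = 0.1026
  π_II·L_II = 0.07 × 0.05 = 0.0035
  π_III·L_III = 0.35 × 0.24 = 0.084
  π_IV·L_IV = 0.31 × 0.38 = 0.1178
Sum: 0.1026 + 0.0035 + 0.084 + 0.1178 = 0.3079
P(Language IV | x) ≈ 0.3826

0.3826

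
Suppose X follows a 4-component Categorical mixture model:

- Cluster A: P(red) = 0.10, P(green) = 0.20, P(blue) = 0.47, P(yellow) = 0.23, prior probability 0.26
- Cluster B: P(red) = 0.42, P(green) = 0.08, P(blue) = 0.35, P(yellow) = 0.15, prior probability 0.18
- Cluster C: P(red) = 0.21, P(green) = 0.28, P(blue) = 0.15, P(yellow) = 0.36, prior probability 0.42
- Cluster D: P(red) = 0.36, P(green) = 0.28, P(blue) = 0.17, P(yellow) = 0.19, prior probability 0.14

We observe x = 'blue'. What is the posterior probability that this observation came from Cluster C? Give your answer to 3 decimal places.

Apply Bayes' rule: the posterior for each component is proportional to its prior times its likelihood at x.
Evaluate each component's likelihood at the observed value:
  p_A = P(blue | comp) = 0.47
  p_B = P(blue | comp) = 0.35
  p_C = P(blue | comp) = 0.15
  p_D = P(blue | comp) = 0.17
Prior × likelihood for each component:
  π_A·p_A = 0.26 × 0.47 = 0.1222
  π_B·p_B = 0.18 × 0.35 = 0.063
  π_C·p_C = 0.42 × 0.15 = 0.063
  π_D·p_D = 0.14 × 0.17 = 0.0238
Evidence: 0.1222 + 0.063 + 0.063 + 0.0238 = 0.272
P(Cluster C | the observation) ≈ 0.232

0.232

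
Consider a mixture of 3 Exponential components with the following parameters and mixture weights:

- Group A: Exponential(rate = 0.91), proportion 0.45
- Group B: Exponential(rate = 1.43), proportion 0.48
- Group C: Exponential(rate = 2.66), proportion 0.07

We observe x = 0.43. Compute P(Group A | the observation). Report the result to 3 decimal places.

0.391

P(component k | x) = π_k·f_k(x) / marginal(x), where marginal(x) = Σ_j π_j·f_j(x).
Evaluate each component's likelihood at the observed value:
  p_A = 0.615321
  p_B = 0.773194
  p_C = 0.847492
Multiply by the mixture weights:
  π_A·p_A = 0.45 × 0.615321 = 0.276895
  π_B·p_B = 0.48 × 0.773194 = 0.371133
  π_C·p_C = 0.07 × 0.847492 = 0.0593244
Normaliser: 0.276895 + 0.371133 + 0.0593244 = 0.707352
So the posterior for Group A is 0.276895 / 0.707352 ≈ 0.391.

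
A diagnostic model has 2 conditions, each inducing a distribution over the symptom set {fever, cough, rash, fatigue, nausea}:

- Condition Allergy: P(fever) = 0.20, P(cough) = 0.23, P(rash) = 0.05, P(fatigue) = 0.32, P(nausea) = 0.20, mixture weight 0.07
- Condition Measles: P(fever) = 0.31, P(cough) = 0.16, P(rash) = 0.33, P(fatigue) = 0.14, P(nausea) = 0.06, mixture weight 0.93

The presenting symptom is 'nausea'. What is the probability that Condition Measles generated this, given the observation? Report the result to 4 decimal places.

0.7994

The responsibility of component k is π_k f_k(x) divided by Σ_j π_j f_j(x).
Evaluate each component's likelihood at the observed value:
  f_Allergy = 0.2
  f_Measles = 0.06
Unnormalised posteriors:
  π_Allergy·f_Allergy = 0.07 × 0.2 = 0.014
  π_Measles·f_Measles = 0.93 × 0.06 = 0.0558
Sum: 0.014 + 0.0558 = 0.0698
P(Condition Measles | x) ≈ 0.7994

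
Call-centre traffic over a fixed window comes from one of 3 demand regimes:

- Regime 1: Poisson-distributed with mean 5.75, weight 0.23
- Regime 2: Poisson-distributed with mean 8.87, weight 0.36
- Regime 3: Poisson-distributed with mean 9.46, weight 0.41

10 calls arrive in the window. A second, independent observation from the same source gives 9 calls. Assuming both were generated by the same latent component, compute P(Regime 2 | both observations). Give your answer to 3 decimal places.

0.439

The responsibility of component k is π_k f_k(x) divided by Σ_j π_j f_j(x).
Since both observations come from the same component, the likelihood for component k is f_k(x₁)·f_k(x₂).
  f_1 = [0.0346515] × [0.0602635] = 0.00208822
  f_2 = [0.116757] × [0.131631] = 0.0153688
  f_3 = [0.123232] × [0.130266] = 0.0160529
Prior × likelihood for each component:
  π_1·f_1 = 0.23 × 0.00208822 = 0.000480291
  π_2·f_2 = 0.36 × 0.0153688 = 0.00553275
  π_3·f_3 = 0.41 × 0.0160529 = 0.0065817
Marginal: 0.000480291 + 0.00553275 + 0.0065817 = 0.0125947
So the posterior for Regime 2 is 0.00553275 / 0.0125947 ≈ 0.439.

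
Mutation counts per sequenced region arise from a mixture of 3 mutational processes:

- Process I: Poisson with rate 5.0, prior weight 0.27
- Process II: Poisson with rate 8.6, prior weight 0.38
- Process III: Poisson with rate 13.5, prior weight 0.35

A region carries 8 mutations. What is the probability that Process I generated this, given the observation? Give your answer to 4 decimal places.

0.2132

Apply Bayes' rule: the posterior for each component is proportional to its prior times its likelihood at x.
Component likelihoods at x = 8 mutations:
  p_I = e^(−5.0)·5.0^8/8! = 0.065278
  p_II = e^(−8.6)·8.6^8/8! = 0.136626
  p_III = e^(−13.5)·13.5^8/8! = 0.0375123
Multiply by the mixture weights:
  w_I·p_I = 0.27 × 0.065278 = 0.0176251
  w_II·p_II = 0.38 × 0.136626 = 0.051918
  w_III·p_III = 0.35 × 0.0375123 = 0.0131293
Normaliser: 0.0176251 + 0.051918 + 0.0131293 = 0.0826724
Responsibility of Process I: 0.0176251 / 0.0826724 ≈ 0.2132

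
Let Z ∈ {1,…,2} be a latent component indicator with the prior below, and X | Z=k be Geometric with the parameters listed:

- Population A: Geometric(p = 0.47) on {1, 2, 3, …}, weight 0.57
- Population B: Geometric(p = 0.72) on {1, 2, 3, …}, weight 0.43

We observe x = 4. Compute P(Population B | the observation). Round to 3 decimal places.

P(component k | x) = w_k·f_k(x) / marginal(x), where marginal(x) = Σ_j w_j·f_j(x).
Evaluate each component's likelihood at the observed value:
  L_A = 0.47·(1−0.47)^3 = 0.47·0.148877 = 0.0699722
  L_B = 0.72·(1−0.72)^3 = 0.72·0.021952 = 0.0158054
Unnormalised posteriors:
  w_A·L_A = 0.57 × 0.0699722 = 0.0398841
  w_B·L_B = 0.43 × 0.0158054 = 0.00679634
Sum: 0.0398841 + 0.00679634 = 0.0466805
P(Population B | the observation) = 0.00679634 / 0.0466805 ≈ 0.146

0.146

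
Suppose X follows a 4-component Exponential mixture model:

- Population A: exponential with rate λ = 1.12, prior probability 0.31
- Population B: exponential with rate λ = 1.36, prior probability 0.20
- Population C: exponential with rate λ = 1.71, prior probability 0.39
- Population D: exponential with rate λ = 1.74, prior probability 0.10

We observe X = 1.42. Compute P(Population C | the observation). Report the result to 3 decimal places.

The responsibility of component k is π_k f_k(x) divided by Σ_j π_j f_j(x).
Exponential densities:
  L_A = 1.12·e^(−1.12·1.42) = 1.12·e^(−1.5904) = 0.228305
  L_B = 1.36·e^(−1.36·1.42) = 1.36·e^(−1.9312) = 0.197165
  L_C = 1.71·e^(−1.71·1.42) = 1.71·e^(−2.4282) = 0.150814
  L_D = 1.74·e^(−1.74·1.42) = 1.74·e^(−2.4708) = 0.14706
Unnormalised posteriors:
  π_A·L_A = 0.31 × 0.228305 = 0.0707747
  π_B·L_B = 0.20 × 0.197165 = 0.039433
  π_C·L_C = 0.39 × 0.150814 = 0.0588175
  π_D·L_D = 0.10 × 0.14706 = 0.014706
Denominator: 0.0707747 + 0.039433 + 0.0588175 + 0.014706 = 0.183731
Responsibility of Population C: 0.0588175 / 0.183731 ≈ 0.320

0.320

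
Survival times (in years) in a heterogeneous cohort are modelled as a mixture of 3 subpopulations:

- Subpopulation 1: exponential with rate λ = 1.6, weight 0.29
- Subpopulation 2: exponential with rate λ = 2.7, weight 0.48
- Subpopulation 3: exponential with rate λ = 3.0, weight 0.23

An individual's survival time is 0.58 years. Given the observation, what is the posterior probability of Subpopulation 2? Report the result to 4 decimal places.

The responsibility of component k is w_k f_k(x) divided by Σ_j w_j f_j(x).
Component likelihoods at x = 0.58 years:
  f_1 = 1.6·e^(−1.6·0.58) = 1.6·e^(−0.9280) = 0.63255
  f_2 = 2.7·e^(−2.7·0.58) = 2.7·e^(−1.5660) = 0.563973
  f_3 = 3.0·e^(−3.0·0.58) = 3.0·e^(−1.7400) = 0.526561
Prior × likelihood for each component:
  w_1·f_1 = 0.29 × 0.63255 = 0.183439
  w_2·f_2 = 0.48 × 0.563973 = 0.270707
  w_3·f_3 = 0.23 × 0.526561 = 0.121109
Evidence: 0.183439 + 0.270707 + 0.121109 = 0.575256
P(Subpopulation 2 | the observation) ≈ 0.4706

0.4706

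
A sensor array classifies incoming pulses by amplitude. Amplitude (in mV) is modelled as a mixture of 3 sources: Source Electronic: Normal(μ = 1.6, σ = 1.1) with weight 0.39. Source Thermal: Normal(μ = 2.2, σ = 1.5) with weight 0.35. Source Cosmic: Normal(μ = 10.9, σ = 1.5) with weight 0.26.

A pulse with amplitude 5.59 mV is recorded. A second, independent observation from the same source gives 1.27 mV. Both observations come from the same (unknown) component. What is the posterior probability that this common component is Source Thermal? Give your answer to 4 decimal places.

0.9589

Posterior ∝ prior × likelihood, so P(k | x) ∝ P(Z=k) f_k(x); normalise over all components.
Since both observations come from the same component, the likelihood for component k is f_k(x₁)·f_k(x₂).
  f_Electronic = [0.000504066] × [0.346716] = 0.000174768
  f_Thermal = [0.020688] × [0.219456] = 0.0045401
  f_Cosmic = [0.000505378] × [2.98395e-10] = 1.50802e-13
Prior × likelihood for each component:
  P(Z=Electronic)·f_Electronic = 0.39 × 0.000174768 = 6.81595e-05
  P(Z=Thermal)·f_Thermal = 0.35 × 0.0045401 = 0.00158903
  P(Z=Cosmic)·f_Cosmic = 0.26 × 1.50802e-13 = 3.92086e-14
Marginal: 6.81595e-05 + 0.00158903 + 3.92086e-14 = 0.00165719
Responsibility of Source Thermal: 0.00158903 / 0.00165719 ≈ 0.9589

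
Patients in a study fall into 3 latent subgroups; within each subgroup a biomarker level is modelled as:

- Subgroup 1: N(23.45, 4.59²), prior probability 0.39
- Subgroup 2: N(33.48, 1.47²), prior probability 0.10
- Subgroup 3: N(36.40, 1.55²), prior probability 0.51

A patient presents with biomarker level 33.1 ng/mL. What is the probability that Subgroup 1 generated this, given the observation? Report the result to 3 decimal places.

0.085

By Bayes' theorem, P(k | x) = w_k f_k(x) / Σ_j w_j f_j(x).
Component likelihoods at x = 33.1 ng/mL:
  f_1 = (1/(4.59·√(2π)))·exp(−(33.1−23.45)²/(2·4.59²)) = 0.086916·exp(-2.21004) = 0.00953435
  f_2 = (1/(1.47·√(2π)))·exp(−(33.1−33.48)²/(2·1.47²)) = 0.271389·exp(-0.03341) = 0.262471
  f_3 = (1/(1.55·√(2π)))·exp(−(33.1−36.40)²/(2·1.55²)) = 0.257382·exp(-2.26639) = 0.0266869
Unnormalised posteriors:
  w_1·f_1 = 0.39 × 0.00953435 = 0.0037184
  w_2·f_2 = 0.10 × 0.262471 = 0.0262471
  w_3·f_3 = 0.51 × 0.0266869 = 0.0136103
Evidence: 0.0037184 + 0.0262471 + 0.0136103 = 0.0435759
Responsibility of Subgroup 1: 0.0037184 / 0.0435759 ≈ 0.085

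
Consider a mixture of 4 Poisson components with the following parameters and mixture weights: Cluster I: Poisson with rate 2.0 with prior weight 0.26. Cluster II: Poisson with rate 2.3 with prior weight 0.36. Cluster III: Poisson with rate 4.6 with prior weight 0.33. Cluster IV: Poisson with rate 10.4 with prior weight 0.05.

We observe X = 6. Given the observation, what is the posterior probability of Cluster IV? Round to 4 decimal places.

Posterior ∝ prior × likelihood, so P(k | x) ∝ w_k f_k(x); normalise over all components.
Evaluate each component's likelihood at the observed value:
  L_I = 0.0120298
  L_II = 0.0206138
  L_III = 0.13227
  L_IV = 0.0534817
Weight by the priors:
  w_I·L_I = 0.26 × 0.0120298 = 0.00312775
  w_II·L_II = 0.36 × 0.0206138 = 0.00742095
  w_III·L_III = 0.33 × 0.13227 = 0.043649
  w_IV·L_IV = 0.05 × 0.0534817 = 0.00267408
Marginal: 0.00312775 + 0.00742095 + 0.043649 + 0.00267408 = 0.0568717
So the posterior for Cluster IV is 0.00267408 / 0.0568717 ≈ 0.0470.

0.0470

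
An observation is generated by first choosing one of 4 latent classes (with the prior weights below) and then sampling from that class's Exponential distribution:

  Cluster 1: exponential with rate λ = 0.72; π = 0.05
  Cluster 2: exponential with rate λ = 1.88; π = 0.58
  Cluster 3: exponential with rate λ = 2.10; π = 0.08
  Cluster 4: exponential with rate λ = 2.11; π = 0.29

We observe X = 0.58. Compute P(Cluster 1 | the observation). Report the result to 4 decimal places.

P(component k | x) = w_k·f_k(x) / marginal(x), where marginal(x) = Σ_j w_j·f_j(x).
Exponential densities:
  L_1 = 0.47421
  L_2 = 0.631834
  L_3 = 0.621225
  L_4 = 0.620573
Unnormalised posteriors:
  w_1·L_1 = 0.05 × 0.47421 = 0.0237105
  w_2·L_2 = 0.58 × 0.631834 = 0.366464
  w_3·L_3 = 0.08 × 0.621225 = 0.049698
  w_4·L_4 = 0.29 × 0.620573 = 0.179966
Sum: 0.0237105 + 0.366464 + 0.049698 + 0.179966 = 0.619839
P(Cluster 1 | x) ≈ 0.0383

0.0383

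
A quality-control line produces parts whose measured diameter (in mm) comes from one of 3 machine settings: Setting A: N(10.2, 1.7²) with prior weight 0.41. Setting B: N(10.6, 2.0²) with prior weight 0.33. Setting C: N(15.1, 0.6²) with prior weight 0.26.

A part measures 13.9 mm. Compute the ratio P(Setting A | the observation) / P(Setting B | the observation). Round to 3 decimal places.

0.534

Posterior odds = (π_i f_i(x)) / (π_j f_j(x)); the normalising sum cancels.
Normal densities:
  p_A = (1/(1.7·√(2π)))·exp(−(13.9−10.2)²/(2·1.7²)) = 0.234672·exp(-2.36851) = 0.02197
  p_B = (1/(2.0·√(2π)))·exp(−(13.9−10.6)²/(2·2.0²)) = 0.199471·exp(-1.36125) = 0.0511325
  p_C = (1/(0.6·√(2π)))·exp(−(13.9−15.1)²/(2·0.6²)) = 0.664904·exp(-2.00000) = 0.0899849
0.00900769 / 0.0168737 ≈ 0.534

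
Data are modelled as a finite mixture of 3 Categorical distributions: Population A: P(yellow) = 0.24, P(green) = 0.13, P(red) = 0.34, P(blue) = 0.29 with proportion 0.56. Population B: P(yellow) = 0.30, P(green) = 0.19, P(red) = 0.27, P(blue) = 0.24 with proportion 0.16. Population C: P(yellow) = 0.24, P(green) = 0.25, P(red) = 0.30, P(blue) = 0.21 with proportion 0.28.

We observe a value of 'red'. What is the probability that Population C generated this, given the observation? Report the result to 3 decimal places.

P(component k | x) = π_k·f_k(x) / marginal(x), where marginal(x) = Σ_j π_j·f_j(x).
Categorical probabilities:
  L_A = P(red | comp) = 0.34
  L_B = P(red | comp) = 0.27
  L_C = P(red | comp) = 0.30
Multiply by the mixture weights:
  π_A·L_A = 0.56 × 0.34 = 0.1904
  π_B·L_B = 0.16 × 0.27 = 0.0432
  π_C·L_C = 0.28 × 0.3 = 0.084
Normaliser: 0.1904 + 0.0432 + 0.084 = 0.3176
P(Population C | x) = 0.084 / 0.3176 ≈ 0.264

0.264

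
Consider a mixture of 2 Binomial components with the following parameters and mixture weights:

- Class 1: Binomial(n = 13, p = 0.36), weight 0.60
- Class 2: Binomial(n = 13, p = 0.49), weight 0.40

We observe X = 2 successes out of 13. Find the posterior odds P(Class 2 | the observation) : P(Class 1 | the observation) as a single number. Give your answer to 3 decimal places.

Since P(k|x) ∝ π_k f_k(x), the posterior odds are π_i f_i(x) / (π_j f_j(x)).
Evaluate each component's likelihood at the observed value:
  p_1 = 0.0745898
  p_2 = 0.01137
Posterior odds = (π_2·p_2) / (π_1·p_1) = (0.40·0.01137) / (0.60·0.0745898) = 0.00454798 / 0.0447539 ≈ 0.102

0.102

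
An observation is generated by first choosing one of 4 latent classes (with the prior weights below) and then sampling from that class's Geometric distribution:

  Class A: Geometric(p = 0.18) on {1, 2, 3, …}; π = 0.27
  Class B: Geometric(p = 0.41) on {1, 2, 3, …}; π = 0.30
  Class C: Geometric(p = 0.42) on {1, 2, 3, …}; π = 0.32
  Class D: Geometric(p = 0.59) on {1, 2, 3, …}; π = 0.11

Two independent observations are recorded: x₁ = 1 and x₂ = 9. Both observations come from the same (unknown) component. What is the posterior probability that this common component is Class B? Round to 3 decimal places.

The responsibility of component k is π_k f_k(x) divided by Σ_j π_j f_j(x).
Since both observations come from the same component, the likelihood for component k is f_k(x₁)·f_k(x₂).
  L_A = [0.18·(1−0.18)^0 = 0.18·1 = 0.18] × [0.0367945] = 0.00662302
  L_B = [0.41·(1−0.41)^0 = 0.41·1 = 0.41] × [0.00602005] = 0.00246822
  L_C = [0.42·(1−0.42)^0 = 0.42·1 = 0.42] × [0.00537865] = 0.00225903
  L_D = [0.59·(1−0.59)^0 = 0.59·1 = 0.59] × [0.000471111] = 0.000277955
Unnormalised posteriors:
  π_A·L_A = 0.27 × 0.00662302 = 0.00178821
  π_B·L_B = 0.30 × 0.00246822 = 0.000740466
  π_C·L_C = 0.32 × 0.00225903 = 0.00072289
  π_D·L_D = 0.11 × 0.000277955 = 3.05751e-05
Sum: 0.00178821 + 0.000740466 + 0.00072289 + 3.05751e-05 = 0.00328215
Responsibility of Class B: 0.000740466 / 0.00328215 ≈ 0.226

0.226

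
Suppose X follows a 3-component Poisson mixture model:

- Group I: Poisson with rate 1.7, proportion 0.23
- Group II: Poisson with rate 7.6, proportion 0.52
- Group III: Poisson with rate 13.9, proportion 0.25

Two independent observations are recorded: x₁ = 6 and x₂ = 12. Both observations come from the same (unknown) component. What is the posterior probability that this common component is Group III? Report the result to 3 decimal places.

Apply Bayes' rule: the posterior for each component is proportional to its prior times its likelihood at x.
Since both observations come from the same component, the likelihood for component k is f_k(x₁)·f_k(x₂).
  L_I = [0.00612436] × [2.22203e-07] = 1.36085e-09
  L_II = [0.13394] × [0.0387961] = 0.00519636
  L_III = [0.00920583] × [0.0998039] = 0.000918777
Unnormalised posteriors:
  π_I·L_I = 0.23 × 1.36085e-09 = 3.12995e-10
  π_II·L_II = 0.52 × 0.00519636 = 0.00270211
  π_III·L_III = 0.25 × 0.000918777 = 0.000229694
Sum: 3.12995e-10 + 0.00270211 + 0.000229694 = 0.0029318
P(Group III | x₁,x₂) = 0.000229694 / 0.0029318 ≈ 0.078

0.078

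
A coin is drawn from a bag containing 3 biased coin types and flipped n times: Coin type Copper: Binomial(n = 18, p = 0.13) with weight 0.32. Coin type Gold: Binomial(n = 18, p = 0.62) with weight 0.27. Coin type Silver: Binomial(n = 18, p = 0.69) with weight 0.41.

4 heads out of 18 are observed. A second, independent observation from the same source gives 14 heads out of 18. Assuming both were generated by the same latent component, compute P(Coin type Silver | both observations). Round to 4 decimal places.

Posterior ∝ prior × likelihood, so P(k | x) ∝ π_k f_k(x); normalise over all components.
Since both observations come from the same component, the likelihood for component k is f_k(x₁)·f_k(x₂).
  p_Copper = [0.124384] × [6.90248e-10] = 8.58558e-11
  p_Gold = [0.000591914] × [0.0791297] = 4.6838e-05
  p_Silver = [5.25027e-05] × [0.156695] = 8.22691e-06
Weight by the priors:
  π_Copper·p_Copper = 0.32 × 8.58558e-11 = 2.74739e-11
  π_Gold·p_Gold = 0.27 × 4.6838e-05 = 1.26463e-05
  π_Silver·p_Silver = 0.41 × 8.22691e-06 = 3.37303e-06
Denominator: 2.74739e-11 + 1.26463e-05 + 3.37303e-06 = 1.60193e-05
So the posterior for Coin type Silver is 3.37303e-06 / 1.60193e-05 ≈ 0.2106.

0.2106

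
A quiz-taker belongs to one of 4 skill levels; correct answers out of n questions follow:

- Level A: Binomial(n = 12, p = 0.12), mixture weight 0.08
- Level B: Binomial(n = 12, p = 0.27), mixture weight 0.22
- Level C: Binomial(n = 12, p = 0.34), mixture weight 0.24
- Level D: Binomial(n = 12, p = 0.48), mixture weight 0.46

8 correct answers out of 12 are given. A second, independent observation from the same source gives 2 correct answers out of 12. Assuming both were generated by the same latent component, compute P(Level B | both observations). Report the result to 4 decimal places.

0.1066

P(component k | x) = π_k·f_k(x) / marginal(x), where marginal(x) = Σ_j π_j·f_j(x).
Since both observations come from the same component, the likelihood for component k is f_k(x₁)·f_k(x₂).
  L_A = [C(12,8)·0.12^8·0.88^4 = 495·4.29982e-08·0.599695 = 1.2764e-05] × [0.264687] = 3.37846e-06
  L_B = [C(12,8)·0.27^8·0.73^4 = 495·2.8243e-05·0.283982 = 0.00397015] × [0.206776] = 0.000820931
  L_C = [C(12,8)·0.34^8·0.66^4 = 495·0.000178579·0.189747 = 0.0167731] × [0.119658] = 0.00200703
  L_D = [C(12,8)·0.48^8·0.52^4 = 495·0.00281793·0.0731162 = 0.101988] × [0.0219816] = 0.00224186
Weight by the priors:
  π_A·L_A = 0.08 × 3.37846e-06 = 2.70277e-07
  π_B·L_B = 0.22 × 0.000820931 = 0.000180605
  π_C·L_C = 0.24 × 0.00200703 = 0.000481687
  π_D·L_D = 0.46 × 0.00224186 = 0.00103126
Marginal: 2.70277e-07 + 0.000180605 + 0.000481687 + 0.00103126 = 0.00169382
P(Level B | data) ≈ 0.1066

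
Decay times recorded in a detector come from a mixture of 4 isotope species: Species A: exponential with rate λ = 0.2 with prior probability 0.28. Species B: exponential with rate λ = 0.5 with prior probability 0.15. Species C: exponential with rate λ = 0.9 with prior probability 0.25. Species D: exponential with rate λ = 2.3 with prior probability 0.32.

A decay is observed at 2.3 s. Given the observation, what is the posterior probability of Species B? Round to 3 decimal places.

0.260

Apply Bayes' rule: the posterior for each component is proportional to its prior times its likelihood at x.
Evaluate each component's likelihood at the observed value:
  f_A = 0.126257
  f_B = 0.158318
  f_C = 0.113567
  f_D = 0.011596
Prior × likelihood for each component:
  w_A·f_A = 0.28 × 0.126257 = 0.0353519
  w_B·f_B = 0.15 × 0.158318 = 0.0237478
  w_C·f_C = 0.25 × 0.113567 = 0.0283918
  w_D·f_D = 0.32 × 0.011596 = 0.00371074
Evidence: 0.0353519 + 0.0237478 + 0.0283918 + 0.00371074 = 0.0912022
P(Species B | data) = 0.0237478 / 0.0912022 ≈ 0.260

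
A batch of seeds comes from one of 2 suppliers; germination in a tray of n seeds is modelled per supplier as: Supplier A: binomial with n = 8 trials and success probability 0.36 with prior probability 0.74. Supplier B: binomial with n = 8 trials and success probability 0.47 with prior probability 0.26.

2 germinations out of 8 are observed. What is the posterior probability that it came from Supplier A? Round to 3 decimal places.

0.838

Posterior ∝ prior × likelihood, so P(k | x) ∝ w_k f_k(x); normalise over all components.
Evaluate each component's likelihood at the observed value:
  p_A = 0.249369
  p_B = 0.137091
Multiply by the mixture weights:
  w_A·p_A = 0.74 × 0.249369 = 0.184533
  w_B·p_B = 0.26 × 0.137091 = 0.0356437
Evidence: 0.184533 + 0.0356437 = 0.220177
P(Supplier A | x) = 0.184533 / 0.220177 ≈ 0.838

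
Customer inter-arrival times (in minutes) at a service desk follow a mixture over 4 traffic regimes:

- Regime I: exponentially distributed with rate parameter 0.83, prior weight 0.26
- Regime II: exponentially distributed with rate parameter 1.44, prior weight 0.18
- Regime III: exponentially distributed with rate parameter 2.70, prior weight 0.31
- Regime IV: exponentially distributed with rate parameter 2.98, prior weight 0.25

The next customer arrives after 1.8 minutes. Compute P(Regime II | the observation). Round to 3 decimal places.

0.249

By Bayes' theorem, P(k | x) = π_k f_k(x) / Σ_j π_j f_j(x).
Evaluate each component's likelihood at the observed value:
  p_I = 0.83·e^(−0.83·1.8) = 0.83·e^(−1.4940) = 0.186313
  p_II = 1.44·e^(−1.44·1.8) = 1.44·e^(−2.5920) = 0.107813
  p_III = 2.70·e^(−2.70·1.8) = 2.70·e^(−4.8600) = 0.0209263
  p_IV = 2.98·e^(−2.98·1.8) = 2.98·e^(−5.3640) = 0.0139528
Multiply by the mixture weights:
  π_I·p_I = 0.26 × 0.186313 = 0.0484413
  π_II·p_II = 0.18 × 0.107813 = 0.0194063
  π_III·p_III = 0.31 × 0.0209263 = 0.00648716
  π_IV·p_IV = 0.25 × 0.0139528 = 0.00348819
Sum: 0.0484413 + 0.0194063 + 0.00648716 + 0.00348819 = 0.077823
P(Regime II | x) ≈ 0.249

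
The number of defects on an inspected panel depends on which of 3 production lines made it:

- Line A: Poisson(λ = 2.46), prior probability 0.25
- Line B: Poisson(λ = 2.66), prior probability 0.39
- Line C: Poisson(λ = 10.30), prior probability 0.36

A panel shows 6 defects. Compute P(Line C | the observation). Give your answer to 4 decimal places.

The responsibility of component k is w_k f_k(x) divided by Σ_j w_j f_j(x).
Component likelihoods at x = 6 defects:
  f_A = 0.0262975
  f_B = 0.0344139
  f_C = 0.0557773
Multiply by the mixture weights:
  w_A·f_A = 0.25 × 0.0262975 = 0.00657436
  w_B·f_B = 0.39 × 0.0344139 = 0.0134214
  w_C·f_C = 0.36 × 0.0557773 = 0.0200798
Denominator: 0.00657436 + 0.0134214 + 0.0200798 = 0.0400756
P(Line C | 6 defects) = 0.0200798 / 0.0400756 ≈ 0.5010

0.5010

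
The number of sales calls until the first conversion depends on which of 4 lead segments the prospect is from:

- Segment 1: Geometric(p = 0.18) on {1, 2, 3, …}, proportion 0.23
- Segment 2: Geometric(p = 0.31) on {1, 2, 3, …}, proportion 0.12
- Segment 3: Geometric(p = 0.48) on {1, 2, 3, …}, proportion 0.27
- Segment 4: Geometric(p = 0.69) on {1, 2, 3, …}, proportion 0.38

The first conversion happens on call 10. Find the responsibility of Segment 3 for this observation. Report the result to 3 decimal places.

Apply Bayes' rule: the posterior for each component is proportional to its prior times its likelihood at x.
Geometric probabilities:
  L_1 = 0.0301715
  L_2 = 0.0109901
  L_3 = 0.00133435
  L_4 = 1.82433e-05
Weight by the priors:
  w_1·L_1 = 0.23 × 0.0301715 = 0.00693945
  w_2·L_2 = 0.12 × 0.0109901 = 0.00131882
  w_3·L_3 = 0.27 × 0.00133435 = 0.000360276
  w_4·L_4 = 0.38 × 1.82433e-05 = 6.93247e-06
Denominator: 0.00693945 + 0.00131882 + 0.000360276 + 6.93247e-06 = 0.00862548
Responsibility of Segment 3: 0.000360276 / 0.00862548 ≈ 0.042

0.042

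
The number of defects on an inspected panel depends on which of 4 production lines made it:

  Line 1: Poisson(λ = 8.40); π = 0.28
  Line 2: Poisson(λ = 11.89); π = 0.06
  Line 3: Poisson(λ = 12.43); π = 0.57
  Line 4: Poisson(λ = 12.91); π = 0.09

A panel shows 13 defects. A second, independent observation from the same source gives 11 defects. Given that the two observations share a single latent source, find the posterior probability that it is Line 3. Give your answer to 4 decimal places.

0.7221

By Bayes' theorem, P(k | x) = P(Z=k) f_k(x) / Σ_j P(Z=j) f_j(x).
Since both observations come from the same component, the likelihood for component k is f_k(x₁)·f_k(x₂).
  p_1 = [0.0374349] × [0.0827642] = 0.00309827
  p_2 = [0.10455] × [0.115367] = 0.0120616
  p_3 = [0.108534] × [0.109584] = 0.0118935
  p_4 = [0.109905] × [0.102871] = 0.011306
Prior × likelihood for each component:
  P(Z=1)·p_1 = 0.28 × 0.00309827 = 0.000867516
  P(Z=2)·p_2 = 0.06 × 0.0120616 = 0.000723697
  P(Z=3)·p_3 = 0.57 × 0.0118935 = 0.0067793
  P(Z=4)·p_4 = 0.09 × 0.011306 = 0.00101754
Normaliser: 0.000867516 + 0.000723697 + 0.0067793 + 0.00101754 = 0.00938806
P(Line 3 | x₁,x₂) ≈ 0.7221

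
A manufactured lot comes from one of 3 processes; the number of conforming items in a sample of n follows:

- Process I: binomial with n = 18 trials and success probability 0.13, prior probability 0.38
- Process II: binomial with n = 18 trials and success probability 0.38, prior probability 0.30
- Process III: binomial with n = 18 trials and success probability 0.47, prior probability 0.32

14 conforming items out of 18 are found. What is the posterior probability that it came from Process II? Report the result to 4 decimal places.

Apply Bayes' rule: the posterior for each component is proportional to its prior times its likelihood at x.
Component likelihoods at x = 14 conforming items out of 18:
  L_I = C(18,14)·0.13^14·0.87^4 = 3060·3.93738e-13·0.572898 = 6.90248e-10
  L_II = C(18,14)·0.38^14·0.62^4 = 3060·1.30909e-06·0.147763 = 0.000591914
  L_III = C(18,14)·0.47^14·0.53^4 = 3060·2.56667e-05·0.0789048 = 0.00619719
Unnormalised posteriors:
  π_I·L_I = 0.38 × 6.90248e-10 = 2.62294e-10
  π_II·L_II = 0.30 × 0.000591914 = 0.000177574
  π_III·L_III = 0.32 × 0.00619719 = 0.0019831
Normaliser: 2.62294e-10 + 0.000177574 + 0.0019831 = 0.00216068
So the posterior for Process II is 0.000177574 / 0.00216068 ≈ 0.0822.

0.0822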